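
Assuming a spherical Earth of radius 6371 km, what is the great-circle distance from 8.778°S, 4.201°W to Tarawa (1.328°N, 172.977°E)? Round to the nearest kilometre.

19130 km

Δλ = 172.977 − -4.201 = 177.178°.
Δφ = 1.328 − -8.778 = 10.106°.
a = sin²(Δφ/2) + cos φ₁ · cos φ₂ · sin²(Δλ/2) = 0.995180.
c = 2·atan2(√a, √(1−a)) = 3.00263 rad → d = 6371·c ≈ 19129.76 km.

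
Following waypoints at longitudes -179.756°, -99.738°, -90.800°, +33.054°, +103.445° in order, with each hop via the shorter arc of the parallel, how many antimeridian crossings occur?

Leg 1: -179.756° → -99.738°, shortest Δλ = 80.018° (east) — does not cross 180°.
Leg 2: -99.738° → -90.800°, shortest Δλ = 8.938° (east) — does not cross 180°.
Leg 3: -90.800° → +33.054°, shortest Δλ = 123.854° (east) — does not cross 180°.
Leg 4: +33.054° → +103.445°, shortest Δλ = 70.391° (east) — does not cross 180°.
Total crossings: 0.

0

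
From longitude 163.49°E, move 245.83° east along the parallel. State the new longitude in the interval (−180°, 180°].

Start at +163.49°; shift +245.83° → +409.32°.
+409.32° lies outside (−180°, 180°]; subtract 360° → +49.32°.

49.32°E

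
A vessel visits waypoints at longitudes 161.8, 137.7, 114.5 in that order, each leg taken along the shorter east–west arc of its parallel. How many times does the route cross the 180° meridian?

Leg 1: +161.8° → +137.7°, shortest Δλ = -24.1° (west) — does not cross 180°.
Leg 2: +137.7° → +114.5°, shortest Δλ = -23.2° (west) — does not cross 180°.
Total crossings: 0.

0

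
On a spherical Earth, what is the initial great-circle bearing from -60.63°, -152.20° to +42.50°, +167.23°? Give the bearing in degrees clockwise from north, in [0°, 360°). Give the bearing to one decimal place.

329.7°

Δλ = 167.23 − -152.20 = 319.43°; wrapped into (−180°, 180°]: -40.57°.
θ = atan2( sin Δλ · cos φ₂ , cos φ₁ · sin φ₂ − sin φ₁ · cos φ₂ · cos Δλ )
  = atan2(-0.47951, 0.81940) = -30.336° → normalised to [0°, 360°): 329.664°.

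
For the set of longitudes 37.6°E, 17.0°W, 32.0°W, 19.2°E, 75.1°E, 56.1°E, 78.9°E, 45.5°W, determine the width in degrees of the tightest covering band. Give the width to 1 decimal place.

Sort the longitudes: -45.5°, -32.0°, -17.0°, +19.2°, +37.6°, +56.1°, +75.1°, +78.9°.
Eastward gaps between consecutive values (wrapping around): 13.5°, 15.0°, 36.2°, 18.4°, 18.5°, 19.0°, 3.8°, 235.6°.
Largest gap = 235.6° ⇒ minimal covering band is its complement: 360° − 235.6° = 124.4°.
Band runs from -45.5° eastward to +78.9°.

124.4°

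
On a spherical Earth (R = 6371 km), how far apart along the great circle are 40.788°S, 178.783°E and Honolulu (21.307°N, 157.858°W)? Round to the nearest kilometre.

7315 km

Δλ = -157.858 − 178.783 = -336.641°; wrapped into (−180°, 180°]: 23.359°.
Δφ = 21.307 − -40.788 = 62.095°.
a = sin²(Δφ/2) + cos φ₁ · cos φ₂ · sin²(Δλ/2) = 0.294903.
c = 2·atan2(√a, √(1−a)) = 1.14813 rad → d = 6371·c ≈ 7314.74 km.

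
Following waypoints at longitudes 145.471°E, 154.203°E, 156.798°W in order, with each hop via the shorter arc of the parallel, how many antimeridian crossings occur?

1

Leg 1: +145.471° → +154.203°, shortest Δλ = 8.732° (east) — does not cross 180°.
Leg 2: +154.203° → -156.798°, shortest Δλ = 48.999° (east) — crosses 180°.
Total crossings: 1.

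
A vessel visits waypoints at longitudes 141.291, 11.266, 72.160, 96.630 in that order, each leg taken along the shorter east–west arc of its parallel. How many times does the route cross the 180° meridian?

0

Leg 1: +141.291° → +11.266°, shortest Δλ = -130.025° (west) — does not cross 180°.
Leg 2: +11.266° → +72.160°, shortest Δλ = 60.894° (east) — does not cross 180°.
Leg 3: +72.160° → +96.630°, shortest Δλ = 24.47° (east) — does not cross 180°.
Total crossings: 0.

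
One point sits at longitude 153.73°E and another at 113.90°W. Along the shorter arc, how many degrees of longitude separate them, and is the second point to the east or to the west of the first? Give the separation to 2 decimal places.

Raw difference: -113.90 − 153.73 = -267.63°.
Normalise into (−180°, 180°]: -267.63° + 360° = 92.37°.
Positive ⇒ the second point lies to the east; separation 92.37°.

92.37° east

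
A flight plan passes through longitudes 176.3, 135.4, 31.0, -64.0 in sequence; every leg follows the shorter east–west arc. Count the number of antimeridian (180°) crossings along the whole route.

0

Leg 1: +176.3° → +135.4°, shortest Δλ = -40.9° (west) — does not cross 180°.
Leg 2: +135.4° → +31.0°, shortest Δλ = -104.4° (west) — does not cross 180°.
Leg 3: +31.0° → -64.0°, shortest Δλ = -95.0° (west) — does not cross 180°.
Total crossings: 0.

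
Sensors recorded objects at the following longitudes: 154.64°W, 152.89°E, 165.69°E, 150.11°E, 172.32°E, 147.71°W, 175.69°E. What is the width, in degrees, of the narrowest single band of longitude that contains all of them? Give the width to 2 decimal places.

Sort the longitudes: -154.64°, -147.71°, +150.11°, +152.89°, +165.69°, +172.32°, +175.69°.
Eastward gaps between consecutive values (wrapping around): 6.93°, 297.82°, 2.78°, 12.80°, 6.63°, 3.37°, 29.67°.
Largest gap = 297.82° ⇒ minimal covering band is its complement: 360° − 297.82° = 62.18°.
Band runs from +150.11° eastward to -147.71°, crossing the antimeridian.

62.18°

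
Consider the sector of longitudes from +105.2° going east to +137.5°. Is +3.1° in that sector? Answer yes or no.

Band width going east from +105.2° to +137.5°: ((137.5 − 105.2) mod 360) = 32.3°.
Offset of +3.1° east of the west edge: ((3.1 − 105.2) mod 360) = 257.9°.
257.9° > 32.3° ⇒ outside.

No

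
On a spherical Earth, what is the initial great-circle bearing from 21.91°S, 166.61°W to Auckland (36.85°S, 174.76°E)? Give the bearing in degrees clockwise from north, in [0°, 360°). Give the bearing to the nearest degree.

Δλ = 174.76 − -166.61 = 341.37°; wrapped into (−180°, 180°]: -18.63°.
θ = atan2( sin Δλ · cos φ₂ , cos φ₁ · sin φ₂ − sin φ₁ · cos φ₂ · cos Δλ )
  = atan2(-0.25563, -0.27345) = -136.929° → normalised to [0°, 360°): 223.071°.

223°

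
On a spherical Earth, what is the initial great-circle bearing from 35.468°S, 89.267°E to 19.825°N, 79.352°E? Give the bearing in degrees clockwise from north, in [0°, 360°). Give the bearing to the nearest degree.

349°

Δλ = 79.352 − 89.267 = -9.915°.
θ = atan2( sin Δλ · cos φ₂ , cos φ₁ · sin φ₂ − sin φ₁ · cos φ₂ · cos Δλ )
  = atan2(-0.16198, 0.81392) = -11.256° → normalised to [0°, 360°): 348.744°.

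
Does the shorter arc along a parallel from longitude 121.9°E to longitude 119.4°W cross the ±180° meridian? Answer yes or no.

Naïve |-119.4 − 121.9| = 241.3° > 180°, so the shorter arc goes the other way round — across 180°.
Signed shortest Δλ = ((-119.4 − 121.9 + 180) mod 360) − 180 = 118.7°.
Going east by 118.7° from +121.9° passes through 180° before reaching -119.4°.

Yes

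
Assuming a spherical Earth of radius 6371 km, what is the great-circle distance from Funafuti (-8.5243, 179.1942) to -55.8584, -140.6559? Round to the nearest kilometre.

Δλ = -140.6559 − 179.1942 = -319.8501°; wrapped into (−180°, 180°]: 40.1499°.
Δφ = -55.8584 − -8.5243 = -47.3341°.
a = sin²(Δφ/2) + cos φ₁ · cos φ₂ · sin²(Δλ/2) = 0.226534.
c = 2·atan2(√a, √(1−a)) = 0.99210 rad → d = 6371·c ≈ 6320.67 km.

6321 km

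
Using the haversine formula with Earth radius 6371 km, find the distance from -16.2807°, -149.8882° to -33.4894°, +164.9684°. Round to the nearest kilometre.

4893 km

Δλ = 164.9684 − -149.8882 = 314.8566°; wrapped into (−180°, 180°]: -45.1434°.
Δφ = -33.4894 − -16.2807 = -17.2087°.
a = sin²(Δφ/2) + cos φ₁ · cos φ₂ · sin²(Δλ/2) = 0.140330.
c = 2·atan2(√a, √(1−a)) = 0.76794 rad → d = 6371·c ≈ 4892.57 km.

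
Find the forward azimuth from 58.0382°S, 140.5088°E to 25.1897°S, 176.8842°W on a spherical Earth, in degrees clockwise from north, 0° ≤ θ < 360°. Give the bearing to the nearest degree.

61°

Δλ = -176.8842 − 140.5088 = -317.3930°; wrapped into (−180°, 180°]: 42.6070°.
θ = atan2( sin Δλ · cos φ₂ , cos φ₁ · sin φ₂ − sin φ₁ · cos φ₂ · cos Δλ )
  = atan2(0.61259, 0.33975) = 60.987° → normalised to [0°, 360°): 60.987°.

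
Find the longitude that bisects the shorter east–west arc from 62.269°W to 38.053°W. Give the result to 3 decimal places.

Signed shortest Δλ from -62.269° to -38.053° is +24.216°.
Midpoint longitude = -62.269° + (+24.216°)/2 = -62.269° + 12.108° = -50.161°.

50.161°W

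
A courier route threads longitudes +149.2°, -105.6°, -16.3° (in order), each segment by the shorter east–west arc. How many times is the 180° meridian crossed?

Leg 1: +149.2° → -105.6°, shortest Δλ = 105.2° (east) — crosses 180°.
Leg 2: -105.6° → -16.3°, shortest Δλ = 89.3° (east) — does not cross 180°.
Total crossings: 1.

1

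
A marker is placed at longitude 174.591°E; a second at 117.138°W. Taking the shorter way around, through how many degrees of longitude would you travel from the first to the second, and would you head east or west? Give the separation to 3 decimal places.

Raw difference: -117.138 − 174.591 = -291.729°.
Normalise into (−180°, 180°]: -291.729° + 360° = 68.271°.
Positive ⇒ the second point lies to the east; separation 68.271°.

68.271° east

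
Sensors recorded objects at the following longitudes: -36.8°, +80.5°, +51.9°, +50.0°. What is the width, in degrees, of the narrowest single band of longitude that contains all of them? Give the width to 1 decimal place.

Sort the longitudes: -36.8°, +50.0°, +51.9°, +80.5°.
Eastward gaps between consecutive values (wrapping around): 86.8°, 1.9°, 28.6°, 242.7°.
Largest gap = 242.7° ⇒ minimal covering band is its complement: 360° − 242.7° = 117.3°.
Band runs from -36.8° eastward to +80.5°.

117.3°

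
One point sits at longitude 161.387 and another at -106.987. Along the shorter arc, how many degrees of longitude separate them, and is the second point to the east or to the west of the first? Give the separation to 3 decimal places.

Raw difference: -106.987 − 161.387 = -268.374°.
Normalise into (−180°, 180°]: -268.374° + 360° = 91.626°.
Positive ⇒ the second point lies to the east; separation 91.626°.

91.626° east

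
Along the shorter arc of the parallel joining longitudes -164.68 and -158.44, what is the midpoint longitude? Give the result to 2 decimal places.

-161.56°

Signed shortest Δλ from -164.68° to -158.44° is +6.24°.
Midpoint longitude = -164.68° + (+6.24°)/2 = -164.68° + 3.12° = -161.56°.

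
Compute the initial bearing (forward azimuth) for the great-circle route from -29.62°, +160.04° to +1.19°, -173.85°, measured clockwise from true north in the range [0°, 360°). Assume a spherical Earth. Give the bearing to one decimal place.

43.6°

Δλ = -173.85 − 160.04 = -333.89°; wrapped into (−180°, 180°]: 26.11°.
θ = atan2( sin Δλ · cos φ₂ , cos φ₁ · sin φ₂ − sin φ₁ · cos φ₂ · cos Δλ )
  = atan2(0.44000, 0.46177) = 43.617° → normalised to [0°, 360°): 43.617°.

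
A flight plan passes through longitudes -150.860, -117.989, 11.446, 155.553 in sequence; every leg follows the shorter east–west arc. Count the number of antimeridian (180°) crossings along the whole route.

Leg 1: -150.860° → -117.989°, shortest Δλ = 32.871° (east) — does not cross 180°.
Leg 2: -117.989° → +11.446°, shortest Δλ = 129.435° (east) — does not cross 180°.
Leg 3: +11.446° → +155.553°, shortest Δλ = 144.107° (east) — does not cross 180°.
Total crossings: 0.

0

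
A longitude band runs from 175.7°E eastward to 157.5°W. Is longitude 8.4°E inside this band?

Band width going east from +175.7° to -157.5°: ((-157.5 − 175.7) mod 360) = 26.8°.
Offset of +8.4° east of the west edge: ((8.4 − 175.7) mod 360) = 192.7°.
192.7° > 26.8° ⇒ outside.

No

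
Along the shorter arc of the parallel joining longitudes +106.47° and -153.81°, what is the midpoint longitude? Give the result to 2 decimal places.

Signed shortest Δλ from +106.47° to -153.81° is +99.72°.
Midpoint longitude = +106.47° + (+99.72°)/2 = +106.47° + 49.86° = +156.33°.
(The naïve average (+106.47 + -153.81)/2 = -23.67° is on the wrong side of the globe.)

+156.33°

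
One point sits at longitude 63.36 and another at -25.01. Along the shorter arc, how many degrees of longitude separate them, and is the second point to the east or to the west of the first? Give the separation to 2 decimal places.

88.37° west

Raw difference: -25.01 − 63.36 = -88.37°.
Normalise into (−180°, 180°]: -88.37° stays -88.37°.
Negative ⇒ the second point lies to the west; separation 88.37°.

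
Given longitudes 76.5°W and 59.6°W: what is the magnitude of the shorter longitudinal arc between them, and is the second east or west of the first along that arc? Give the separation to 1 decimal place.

Raw difference: -59.6 − -76.5 = 16.9°.
Normalise into (−180°, 180°]: 16.9° stays 16.9°.
Positive ⇒ the second point lies to the east; separation 16.9°.

16.9° east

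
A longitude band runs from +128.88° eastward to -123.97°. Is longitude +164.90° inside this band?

Band width going east from +128.88° to -123.97°: ((-123.97 − 128.88) mod 360) = 107.15°.
Offset of +164.90° east of the west edge: ((164.90 − 128.88) mod 360) = 36.02°.
36.02° ≤ 107.15° ⇒ inside.

Yes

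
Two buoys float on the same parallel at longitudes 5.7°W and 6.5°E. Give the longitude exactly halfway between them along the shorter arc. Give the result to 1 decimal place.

Signed shortest Δλ from -5.7° to +6.5° is +12.2°.
Midpoint longitude = -5.7° + (+12.2°)/2 = -5.7° + 6.1° = +0.4°.

0.4°E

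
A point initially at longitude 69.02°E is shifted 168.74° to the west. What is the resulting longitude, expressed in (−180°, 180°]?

99.72°W

Start at +69.02°; shift −168.74° → -99.72°.
-99.72° already lies in (−180°, 180°].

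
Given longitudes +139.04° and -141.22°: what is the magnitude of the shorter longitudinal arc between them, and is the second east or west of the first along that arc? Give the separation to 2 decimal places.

Raw difference: -141.22 − 139.04 = -280.26°.
Normalise into (−180°, 180°]: -280.26° + 360° = 79.74°.
Positive ⇒ the second point lies to the east; separation 79.74°.

79.74° east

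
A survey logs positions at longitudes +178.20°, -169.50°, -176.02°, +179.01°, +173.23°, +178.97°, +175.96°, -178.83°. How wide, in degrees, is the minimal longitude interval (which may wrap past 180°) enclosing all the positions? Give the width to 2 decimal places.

17.27°

Sort the longitudes: -178.83°, -176.02°, -169.50°, +173.23°, +175.96°, +178.20°, +178.97°, +179.01°.
Eastward gaps between consecutive values (wrapping around): 2.81°, 6.52°, 342.73°, 2.73°, 2.24°, 0.77°, 0.04°, 2.16°.
Largest gap = 342.73° ⇒ minimal covering band is its complement: 360° − 342.73° = 17.27°.
Band runs from +173.23° eastward to -169.50°, crossing the antimeridian.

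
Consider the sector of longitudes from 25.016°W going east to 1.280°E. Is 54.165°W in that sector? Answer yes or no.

Band width going east from -25.016° to +1.280°: ((1.280 − -25.016) mod 360) = 26.296°.
Offset of -54.165° east of the west edge: ((-54.165 − -25.016) mod 360) = 330.851°.
330.851° > 26.296° ⇒ outside.

No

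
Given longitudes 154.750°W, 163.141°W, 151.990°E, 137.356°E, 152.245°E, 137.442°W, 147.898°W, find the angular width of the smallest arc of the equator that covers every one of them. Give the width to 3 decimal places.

Sort the longitudes: -163.141°, -154.750°, -147.898°, -137.442°, +137.356°, +151.990°, +152.245°.
Eastward gaps between consecutive values (wrapping around): 8.391°, 6.852°, 10.456°, 274.798°, 14.634°, 0.255°, 44.614°.
Largest gap = 274.798° ⇒ minimal covering band is its complement: 360° − 274.798° = 85.202°.
Band runs from +137.356° eastward to -137.442°, crossing the antimeridian.

85.202°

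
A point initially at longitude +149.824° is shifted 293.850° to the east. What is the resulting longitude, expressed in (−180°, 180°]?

+83.674°

Start at +149.824°; shift +293.850° → +443.674°.
+443.674° lies outside (−180°, 180°]; subtract 360° → +83.674°.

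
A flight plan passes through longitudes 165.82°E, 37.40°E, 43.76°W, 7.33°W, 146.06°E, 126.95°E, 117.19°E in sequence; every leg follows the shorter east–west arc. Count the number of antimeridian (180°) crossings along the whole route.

Leg 1: +165.82° → +37.40°, shortest Δλ = -128.42° (west) — does not cross 180°.
Leg 2: +37.40° → -43.76°, shortest Δλ = -81.16° (west) — does not cross 180°.
Leg 3: -43.76° → -7.33°, shortest Δλ = 36.43° (east) — does not cross 180°.
Leg 4: -7.33° → +146.06°, shortest Δλ = 153.39° (east) — does not cross 180°.
Leg 5: +146.06° → +126.95°, shortest Δλ = -19.11° (west) — does not cross 180°.
Leg 6: +126.95° → +117.19°, shortest Δλ = -9.76° (west) — does not cross 180°.
Total crossings: 0.

0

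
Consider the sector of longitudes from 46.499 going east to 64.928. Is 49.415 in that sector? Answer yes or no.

Yes

Band width going east from +46.499° to +64.928°: ((64.928 − 46.499) mod 360) = 18.429°.
Offset of +49.415° east of the west edge: ((49.415 − 46.499) mod 360) = 2.916°.
2.916° ≤ 18.429° ⇒ inside.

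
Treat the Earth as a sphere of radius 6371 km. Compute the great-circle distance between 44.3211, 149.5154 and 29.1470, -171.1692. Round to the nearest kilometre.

3841 km

Δλ = -171.1692 − 149.5154 = -320.6846°; wrapped into (−180°, 180°]: 39.3154°.
Δφ = 29.1470 − 44.3211 = -15.1741°.
a = sin²(Δφ/2) + cos φ₁ · cos φ₂ · sin²(Δλ/2) = 0.088143.
c = 2·atan2(√a, √(1−a)) = 0.60287 rad → d = 6371·c ≈ 3840.85 km.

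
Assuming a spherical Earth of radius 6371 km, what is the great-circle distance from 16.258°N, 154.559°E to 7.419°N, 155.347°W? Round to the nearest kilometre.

5526 km

Δλ = -155.347 − 154.559 = -309.906°; wrapped into (−180°, 180°]: 50.094°.
Δφ = 7.419 − 16.258 = -8.839°.
a = sin²(Δφ/2) + cos φ₁ · cos φ₂ · sin²(Δλ/2) = 0.176565.
c = 2·atan2(√a, √(1−a)) = 0.86732 rad → d = 6371·c ≈ 5525.72 km.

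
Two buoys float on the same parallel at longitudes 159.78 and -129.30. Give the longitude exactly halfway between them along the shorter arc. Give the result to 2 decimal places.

-164.76°

Signed shortest Δλ from +159.78° to -129.30° is +70.92°.
Midpoint longitude = +159.78° + (+70.92°)/2 = +159.78° + 35.46° = +195.24°.
Normalise into (−180°, 180°]: -164.76°.
(The naïve average (+159.78 + -129.30)/2 = 15.24° is on the wrong side of the globe.)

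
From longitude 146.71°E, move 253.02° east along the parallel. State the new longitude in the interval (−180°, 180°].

Start at +146.71°; shift +253.02° → +399.73°.
+399.73° lies outside (−180°, 180°]; subtract 360° → +39.73°.

39.73°E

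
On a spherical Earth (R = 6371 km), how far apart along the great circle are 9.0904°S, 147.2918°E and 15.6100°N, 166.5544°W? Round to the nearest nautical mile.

3119 nmi

Δλ = -166.5544 − 147.2918 = -313.8462°; wrapped into (−180°, 180°]: 46.1538°.
Δφ = 15.6100 − -9.0904 = 24.7004°.
a = sin²(Δφ/2) + cos φ₁ · cos φ₂ · sin²(Δλ/2) = 0.191860.
c = 2·atan2(√a, √(1−a)) = 0.90679 rad → d = 6371·c ≈ 5777.13 km ≈ 3119.40 nmi.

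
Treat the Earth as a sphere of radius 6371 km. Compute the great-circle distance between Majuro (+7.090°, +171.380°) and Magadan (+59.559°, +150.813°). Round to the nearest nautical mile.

3287 nmi

Δλ = 150.813 − 171.380 = -20.567°.
Δφ = 59.559 − 7.090 = 52.469°.
a = sin²(Δφ/2) + cos φ₁ · cos φ₂ · sin²(Δλ/2) = 0.211428.
c = 2·atan2(√a, √(1−a)) = 0.95557 rad → d = 6371·c ≈ 6087.93 km ≈ 3287.22 nmi.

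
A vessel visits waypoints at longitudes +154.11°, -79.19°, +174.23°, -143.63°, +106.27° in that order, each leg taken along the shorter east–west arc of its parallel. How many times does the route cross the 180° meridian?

Leg 1: +154.11° → -79.19°, shortest Δλ = 126.7° (east) — crosses 180°.
Leg 2: -79.19° → +174.23°, shortest Δλ = -106.58° (west) — crosses 180°.
Leg 3: +174.23° → -143.63°, shortest Δλ = 42.14° (east) — crosses 180°.
Leg 4: -143.63° → +106.27°, shortest Δλ = -110.1° (west) — crosses 180°.
Total crossings: 4.

4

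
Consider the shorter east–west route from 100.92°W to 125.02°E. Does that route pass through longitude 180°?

Naïve |125.02 − -100.92| = 225.94° > 180°, so the shorter arc goes the other way round — across 180°.
Signed shortest Δλ = ((125.02 − -100.92 + 180) mod 360) − 180 = -134.06°.
Going west by 134.06° from -100.92° passes through 180° before reaching +125.02°.

Yes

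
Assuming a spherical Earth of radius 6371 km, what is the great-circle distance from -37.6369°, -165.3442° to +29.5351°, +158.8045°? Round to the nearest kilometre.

8349 km

Δλ = 158.8045 − -165.3442 = 324.1487°; wrapped into (−180°, 180°]: -35.8513°.
Δφ = 29.5351 − -37.6369 = 67.1720°.
a = sin²(Δφ/2) + cos φ₁ · cos φ₂ · sin²(Δλ/2) = 0.371285.
c = 2·atan2(√a, √(1−a)) = 1.31044 rad → d = 6371·c ≈ 8348.78 km.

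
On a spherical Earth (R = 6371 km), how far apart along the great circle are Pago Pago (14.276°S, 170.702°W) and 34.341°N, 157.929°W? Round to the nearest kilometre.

5572 km

Δλ = -157.929 − -170.702 = 12.773°.
Δφ = 34.341 − -14.276 = 48.617°.
a = sin²(Δφ/2) + cos φ₁ · cos φ₂ · sin²(Δλ/2) = 0.179356.
c = 2·atan2(√a, √(1−a)) = 0.87462 rad → d = 6371·c ≈ 5572.21 km.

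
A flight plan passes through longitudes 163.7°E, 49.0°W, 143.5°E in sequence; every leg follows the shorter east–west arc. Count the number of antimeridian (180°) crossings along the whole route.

Leg 1: +163.7° → -49.0°, shortest Δλ = 147.3° (east) — crosses 180°.
Leg 2: -49.0° → +143.5°, shortest Δλ = -167.5° (west) — crosses 180°.
Total crossings: 2.

2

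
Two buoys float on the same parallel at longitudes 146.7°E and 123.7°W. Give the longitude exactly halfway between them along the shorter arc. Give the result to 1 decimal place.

168.5°W

Signed shortest Δλ from +146.7° to -123.7° is +89.6°.
Midpoint longitude = +146.7° + (+89.6°)/2 = +146.7° + 44.8° = +191.5°.
Normalise into (−180°, 180°]: -168.5°.
(The naïve average (+146.7 + -123.7)/2 = 11.5° is on the wrong side of the globe.)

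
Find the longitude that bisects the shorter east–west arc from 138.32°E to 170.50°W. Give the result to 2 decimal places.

163.91°E

Signed shortest Δλ from +138.32° to -170.50° is +51.18°.
Midpoint longitude = +138.32° + (+51.18°)/2 = +138.32° + 25.59° = +163.91°.
(The naïve average (+138.32 + -170.50)/2 = -16.09° is on the wrong side of the globe.)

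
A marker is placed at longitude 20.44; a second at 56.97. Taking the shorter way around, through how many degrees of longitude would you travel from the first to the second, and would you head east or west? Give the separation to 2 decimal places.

36.53° east

Raw difference: 56.97 − 20.44 = 36.53°.
Normalise into (−180°, 180°]: 36.53° stays 36.53°.
Positive ⇒ the second point lies to the east; separation 36.53°.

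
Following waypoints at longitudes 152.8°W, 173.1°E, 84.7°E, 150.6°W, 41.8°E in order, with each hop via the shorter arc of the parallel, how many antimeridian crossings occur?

3

Leg 1: -152.8° → +173.1°, shortest Δλ = -34.1° (west) — crosses 180°.
Leg 2: +173.1° → +84.7°, shortest Δλ = -88.4° (west) — does not cross 180°.
Leg 3: +84.7° → -150.6°, shortest Δλ = 124.7° (east) — crosses 180°.
Leg 4: -150.6° → +41.8°, shortest Δλ = -167.6° (west) — crosses 180°.
Total crossings: 3.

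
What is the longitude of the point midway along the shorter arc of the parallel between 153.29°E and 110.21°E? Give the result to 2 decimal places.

Signed shortest Δλ from +153.29° to +110.21° is -43.08°.
Midpoint longitude = +153.29° + (-43.08°)/2 = +153.29° − 21.54° = +131.75°.

131.75°E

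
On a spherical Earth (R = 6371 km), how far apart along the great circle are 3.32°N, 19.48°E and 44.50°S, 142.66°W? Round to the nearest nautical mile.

Δλ = -142.66 − 19.48 = -162.14°.
Δφ = -44.50 − 3.32 = -47.82°.
a = sin²(Δφ/2) + cos φ₁ · cos φ₂ · sin²(Δλ/2) = 0.859165.
c = 2·atan2(√a, √(1−a)) = 2.37220 rad → d = 6371·c ≈ 15113.26 km ≈ 8160.51 nmi.

8161 nmi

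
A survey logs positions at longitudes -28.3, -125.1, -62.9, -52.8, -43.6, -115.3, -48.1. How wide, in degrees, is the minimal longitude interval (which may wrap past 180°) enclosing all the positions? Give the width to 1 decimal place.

Sort the longitudes: -125.1°, -115.3°, -62.9°, -52.8°, -48.1°, -43.6°, -28.3°.
Eastward gaps between consecutive values (wrapping around): 9.8°, 52.4°, 10.1°, 4.7°, 4.5°, 15.3°, 263.2°.
Largest gap = 263.2° ⇒ minimal covering band is its complement: 360° − 263.2° = 96.8°.
Band runs from -125.1° eastward to -28.3°.

96.8°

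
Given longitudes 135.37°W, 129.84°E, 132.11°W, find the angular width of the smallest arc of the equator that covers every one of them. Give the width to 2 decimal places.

Sort the longitudes: -135.37°, -132.11°, +129.84°.
Eastward gaps between consecutive values (wrapping around): 3.26°, 261.95°, 94.79°.
Largest gap = 261.95° ⇒ minimal covering band is its complement: 360° − 261.95° = 98.05°.
Band runs from +129.84° eastward to -132.11°, crossing the antimeridian.

98.05°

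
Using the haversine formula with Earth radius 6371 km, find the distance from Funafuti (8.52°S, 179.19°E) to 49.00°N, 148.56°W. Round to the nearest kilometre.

7127 km

Δλ = -148.56 − 179.19 = -327.75°; wrapped into (−180°, 180°]: 32.25°.
Δφ = 49.00 − -8.52 = 57.52°.
a = sin²(Δφ/2) + cos φ₁ · cos φ₂ · sin²(Δλ/2) = 0.281545.
c = 2·atan2(√a, √(1−a)) = 1.11864 rad → d = 6371·c ≈ 7126.83 km.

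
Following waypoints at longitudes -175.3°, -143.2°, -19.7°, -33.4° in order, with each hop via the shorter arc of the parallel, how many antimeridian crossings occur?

Leg 1: -175.3° → -143.2°, shortest Δλ = 32.1° (east) — does not cross 180°.
Leg 2: -143.2° → -19.7°, shortest Δλ = 123.5° (east) — does not cross 180°.
Leg 3: -19.7° → -33.4°, shortest Δλ = -13.7° (west) — does not cross 180°.
Total crossings: 0.

0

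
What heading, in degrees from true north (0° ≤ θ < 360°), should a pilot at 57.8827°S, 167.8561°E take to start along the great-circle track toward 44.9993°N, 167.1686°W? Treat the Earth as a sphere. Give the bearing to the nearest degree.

Δλ = -167.1686 − 167.8561 = -335.0247°; wrapped into (−180°, 180°]: 24.9753°.
θ = atan2( sin Δλ · cos φ₂ , cos φ₁ · sin φ₂ − sin φ₁ · cos φ₂ · cos Δλ )
  = atan2(0.29856, 0.91883) = 18.001° → normalised to [0°, 360°): 18.001°.

18°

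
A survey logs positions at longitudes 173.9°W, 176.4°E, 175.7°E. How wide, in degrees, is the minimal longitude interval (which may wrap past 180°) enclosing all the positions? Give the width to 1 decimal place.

Sort the longitudes: -173.9°, +175.7°, +176.4°.
Eastward gaps between consecutive values (wrapping around): 349.6°, 0.7°, 9.7°.
Largest gap = 349.6° ⇒ minimal covering band is its complement: 360° − 349.6° = 10.4°.
Band runs from +175.7° eastward to -173.9°, crossing the antimeridian.

10.4°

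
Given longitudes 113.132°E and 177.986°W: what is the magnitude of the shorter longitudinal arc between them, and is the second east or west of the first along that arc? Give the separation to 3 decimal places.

68.882° east

Raw difference: -177.986 − 113.132 = -291.118°.
Normalise into (−180°, 180°]: -291.118° + 360° = 68.882°.
Positive ⇒ the second point lies to the east; separation 68.882°.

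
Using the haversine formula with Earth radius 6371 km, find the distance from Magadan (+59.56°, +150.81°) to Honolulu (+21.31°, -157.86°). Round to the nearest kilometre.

Δλ = -157.86 − 150.81 = -308.67°; wrapped into (−180°, 180°]: 51.33°.
Δφ = 21.31 − 59.56 = -38.25°.
a = sin²(Δφ/2) + cos φ₁ · cos φ₂ · sin²(Δλ/2) = 0.195880.
c = 2·atan2(√a, √(1−a)) = 0.91695 rad → d = 6371·c ≈ 5841.92 km.

5842 km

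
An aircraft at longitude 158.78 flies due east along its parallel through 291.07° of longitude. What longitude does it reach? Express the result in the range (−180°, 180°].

+89.85°

Start at +158.78°; shift +291.07° → +449.85°.
+449.85° lies outside (−180°, 180°]; subtract 360° → +89.85°.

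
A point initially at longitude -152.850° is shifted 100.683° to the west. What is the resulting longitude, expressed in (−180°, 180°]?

Start at -152.850°; shift −100.683° → -253.533°.
-253.533° lies outside (−180°, 180°]; add 360° → +106.467°.

+106.467°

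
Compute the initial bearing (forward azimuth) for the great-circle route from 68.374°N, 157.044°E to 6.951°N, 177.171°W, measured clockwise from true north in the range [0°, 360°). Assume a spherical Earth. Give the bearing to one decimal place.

151.2°

Δλ = -177.171 − 157.044 = -334.215°; wrapped into (−180°, 180°]: 25.785°.
θ = atan2( sin Δλ · cos φ₂ , cos φ₁ · sin φ₂ − sin φ₁ · cos φ₂ · cos Δλ )
  = atan2(0.43180, -0.78630) = 151.226° → normalised to [0°, 360°): 151.226°.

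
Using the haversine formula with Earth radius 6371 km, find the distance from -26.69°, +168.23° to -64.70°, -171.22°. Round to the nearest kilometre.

Δλ = -171.22 − 168.23 = -339.45°; wrapped into (−180°, 180°]: 20.55°.
Δφ = -64.70 − -26.69 = -38.01°.
a = sin²(Δφ/2) + cos φ₁ · cos φ₂ · sin²(Δλ/2) = 0.118197.
c = 2·atan2(√a, √(1−a)) = 0.70192 rad → d = 6371·c ≈ 4471.91 km.

4472 km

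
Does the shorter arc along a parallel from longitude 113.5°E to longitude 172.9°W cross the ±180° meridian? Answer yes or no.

Yes

Naïve |-172.9 − 113.5| = 286.4° > 180°, so the shorter arc goes the other way round — across 180°.
Signed shortest Δλ = ((-172.9 − 113.5 + 180) mod 360) − 180 = 73.6°.
Going east by 73.6° from +113.5° passes through 180° before reaching -172.9°.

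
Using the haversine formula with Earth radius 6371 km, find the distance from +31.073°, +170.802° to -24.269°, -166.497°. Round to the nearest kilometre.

6611 km

Δλ = -166.497 − 170.802 = -337.299°; wrapped into (−180°, 180°]: 22.701°.
Δφ = -24.269 − 31.073 = -55.342°.
a = sin²(Δφ/2) + cos φ₁ · cos φ₂ · sin²(Δλ/2) = 0.245906.
c = 2·atan2(√a, √(1−a)) = 1.03772 rad → d = 6371·c ≈ 6611.29 km.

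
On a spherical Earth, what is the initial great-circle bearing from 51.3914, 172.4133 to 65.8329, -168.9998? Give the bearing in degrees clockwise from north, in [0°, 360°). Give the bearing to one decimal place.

26.1°

Δλ = -168.9998 − 172.4133 = -341.4131°; wrapped into (−180°, 180°]: 18.5869°.
θ = atan2( sin Δλ · cos φ₂ , cos φ₁ · sin φ₂ − sin φ₁ · cos φ₂ · cos Δλ )
  = atan2(0.13049, 0.26608) = 26.125° → normalised to [0°, 360°): 26.125°.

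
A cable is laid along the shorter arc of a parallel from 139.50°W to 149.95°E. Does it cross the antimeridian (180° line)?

Yes

Naïve |149.95 − -139.50| = 289.45° > 180°, so the shorter arc goes the other way round — across 180°.
Signed shortest Δλ = ((149.95 − -139.50 + 180) mod 360) − 180 = -70.55°.
Going west by 70.55° from -139.50° passes through 180° before reaching +149.95°.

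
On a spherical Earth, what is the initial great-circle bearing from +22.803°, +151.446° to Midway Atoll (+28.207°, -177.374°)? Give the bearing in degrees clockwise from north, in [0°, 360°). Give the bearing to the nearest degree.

Δλ = -177.374 − 151.446 = -328.820°; wrapped into (−180°, 180°]: 31.180°.
θ = atan2( sin Δλ · cos φ₂ , cos φ₁ · sin φ₂ − sin φ₁ · cos φ₂ · cos Δλ )
  = atan2(0.45625, 0.14351) = 72.539° → normalised to [0°, 360°): 72.539°.

73°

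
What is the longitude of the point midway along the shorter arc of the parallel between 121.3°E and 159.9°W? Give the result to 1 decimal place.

160.7°E

Signed shortest Δλ from +121.3° to -159.9° is +78.8°.
Midpoint longitude = +121.3° + (+78.8°)/2 = +121.3° + 39.4° = +160.7°.
(The naïve average (+121.3 + -159.9)/2 = -19.3° is on the wrong side of the globe.)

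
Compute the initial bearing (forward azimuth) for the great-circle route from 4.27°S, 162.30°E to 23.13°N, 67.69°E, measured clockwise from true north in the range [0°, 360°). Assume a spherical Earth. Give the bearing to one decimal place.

Δλ = 67.69 − 162.30 = -94.61°.
θ = atan2( sin Δλ · cos φ₂ , cos φ₁ · sin φ₂ − sin φ₁ · cos φ₂ · cos Δλ )
  = atan2(-0.91664, 0.38623) = -67.152° → normalised to [0°, 360°): 292.848°.

292.8°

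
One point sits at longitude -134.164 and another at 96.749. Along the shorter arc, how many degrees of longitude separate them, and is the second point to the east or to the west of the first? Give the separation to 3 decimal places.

Raw difference: 96.749 − -134.164 = 230.913°.
Normalise into (−180°, 180°]: 230.913° − 360° = -129.087°.
Negative ⇒ the second point lies to the west; separation 129.087°.

129.087° west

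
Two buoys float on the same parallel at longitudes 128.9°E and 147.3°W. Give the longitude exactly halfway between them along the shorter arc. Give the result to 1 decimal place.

170.8°E

Signed shortest Δλ from +128.9° to -147.3° is +83.8°.
Midpoint longitude = +128.9° + (+83.8°)/2 = +128.9° + 41.9° = +170.8°.
(The naïve average (+128.9 + -147.3)/2 = -9.2° is on the wrong side of the globe.)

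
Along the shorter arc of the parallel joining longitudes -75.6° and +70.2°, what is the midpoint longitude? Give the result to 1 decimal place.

-2.7°

Signed shortest Δλ from -75.6° to +70.2° is +145.8°.
Midpoint longitude = -75.6° + (+145.8°)/2 = -75.6° + 72.9° = -2.7°.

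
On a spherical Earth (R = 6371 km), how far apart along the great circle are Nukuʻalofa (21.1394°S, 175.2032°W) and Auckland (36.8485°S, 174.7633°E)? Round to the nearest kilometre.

Δλ = 174.7633 − -175.2032 = 349.9665°; wrapped into (−180°, 180°]: -10.0335°.
Δφ = -36.8485 − -21.1394 = -15.7091°.
a = sin²(Δφ/2) + cos φ₁ · cos φ₂ · sin²(Δλ/2) = 0.024383.
c = 2·atan2(√a, √(1−a)) = 0.31359 rad → d = 6371·c ≈ 1997.85 km.

1998 km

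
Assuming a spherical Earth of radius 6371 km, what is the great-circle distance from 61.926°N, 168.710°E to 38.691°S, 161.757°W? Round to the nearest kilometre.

Δλ = -161.757 − 168.710 = -330.467°; wrapped into (−180°, 180°]: 29.533°.
Δφ = -38.691 − 61.926 = -100.617°.
a = sin²(Δφ/2) + cos φ₁ · cos φ₂ · sin²(Δλ/2) = 0.615984.
c = 2·atan2(√a, √(1−a)) = 1.80490 rad → d = 6371·c ≈ 11499.00 km.

11499 km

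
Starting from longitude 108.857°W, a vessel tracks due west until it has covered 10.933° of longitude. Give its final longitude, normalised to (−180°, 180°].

Start at -108.857°; shift −10.933° → -119.790°.
-119.790° already lies in (−180°, 180°].

119.790°W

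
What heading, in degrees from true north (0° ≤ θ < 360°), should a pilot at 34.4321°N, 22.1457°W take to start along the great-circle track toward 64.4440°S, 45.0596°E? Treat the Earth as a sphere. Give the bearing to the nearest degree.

155°

Δλ = 45.0596 − -22.1457 = 67.2053°.
θ = atan2( sin Δλ · cos φ₂ , cos φ₁ · sin φ₂ − sin φ₁ · cos φ₂ · cos Δλ )
  = atan2(0.39770, -0.83860) = 154.628° → normalised to [0°, 360°): 154.628°.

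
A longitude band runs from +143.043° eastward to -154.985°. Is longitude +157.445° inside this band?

Band width going east from +143.043° to -154.985°: ((-154.985 − 143.043) mod 360) = 61.972°.
Offset of +157.445° east of the west edge: ((157.445 − 143.043) mod 360) = 14.402°.
14.402° ≤ 61.972° ⇒ inside.

Yes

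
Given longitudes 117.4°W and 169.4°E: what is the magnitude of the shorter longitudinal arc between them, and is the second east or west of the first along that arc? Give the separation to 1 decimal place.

73.2° west

Raw difference: 169.4 − -117.4 = 286.8°.
Normalise into (−180°, 180°]: 286.8° − 360° = -73.2°.
Negative ⇒ the second point lies to the west; separation 73.2°.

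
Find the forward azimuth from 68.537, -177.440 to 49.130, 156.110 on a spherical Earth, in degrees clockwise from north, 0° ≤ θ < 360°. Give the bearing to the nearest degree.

227°

Δλ = 156.110 − -177.440 = 333.550°; wrapped into (−180°, 180°]: -26.450°.
θ = atan2( sin Δλ · cos φ₂ , cos φ₁ · sin φ₂ − sin φ₁ · cos φ₂ · cos Δλ )
  = atan2(-0.29146, -0.26853) = -132.656° → normalised to [0°, 360°): 227.344°.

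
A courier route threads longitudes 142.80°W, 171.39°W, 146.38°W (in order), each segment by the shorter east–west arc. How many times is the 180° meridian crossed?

0

Leg 1: -142.80° → -171.39°, shortest Δλ = -28.59° (west) — does not cross 180°.
Leg 2: -171.39° → -146.38°, shortest Δλ = 25.01° (east) — does not cross 180°.
Total crossings: 0.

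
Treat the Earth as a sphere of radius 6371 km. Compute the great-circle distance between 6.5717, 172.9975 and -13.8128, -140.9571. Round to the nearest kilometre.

Δλ = -140.9571 − 172.9975 = -313.9546°; wrapped into (−180°, 180°]: 46.0454°.
Δφ = -13.8128 − 6.5717 = -20.3845°.
a = sin²(Δφ/2) + cos φ₁ · cos φ₂ · sin²(Δλ/2) = 0.178869.
c = 2·atan2(√a, √(1−a)) = 0.87335 rad → d = 6371·c ≈ 5564.11 km.

5564 km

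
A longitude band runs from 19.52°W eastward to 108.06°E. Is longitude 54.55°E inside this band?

Band width going east from -19.52° to +108.06°: ((108.06 − -19.52) mod 360) = 127.58°.
Offset of +54.55° east of the west edge: ((54.55 − -19.52) mod 360) = 74.07°.
74.07° ≤ 127.58° ⇒ inside.

Yes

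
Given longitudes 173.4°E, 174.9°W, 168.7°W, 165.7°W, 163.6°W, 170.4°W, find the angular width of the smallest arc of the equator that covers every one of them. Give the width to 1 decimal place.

23.0°

Sort the longitudes: -174.9°, -170.4°, -168.7°, -165.7°, -163.6°, +173.4°.
Eastward gaps between consecutive values (wrapping around): 4.5°, 1.7°, 3.0°, 2.1°, 337.0°, 11.7°.
Largest gap = 337.0° ⇒ minimal covering band is its complement: 360° − 337.0° = 23.0°.
Band runs from +173.4° eastward to -163.6°, crossing the antimeridian.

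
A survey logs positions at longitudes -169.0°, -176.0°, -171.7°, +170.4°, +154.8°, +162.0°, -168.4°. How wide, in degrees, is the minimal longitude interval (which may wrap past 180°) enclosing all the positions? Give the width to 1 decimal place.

Sort the longitudes: -176.0°, -171.7°, -169.0°, -168.4°, +154.8°, +162.0°, +170.4°.
Eastward gaps between consecutive values (wrapping around): 4.3°, 2.7°, 0.6°, 323.2°, 7.2°, 8.4°, 13.6°.
Largest gap = 323.2° ⇒ minimal covering band is its complement: 360° − 323.2° = 36.8°.
Band runs from +154.8° eastward to -168.4°, crossing the antimeridian.

36.8°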